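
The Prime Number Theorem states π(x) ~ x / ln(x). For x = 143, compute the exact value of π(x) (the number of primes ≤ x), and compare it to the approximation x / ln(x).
π(143) = 34;  x/ln(x) ≈ 28.81;  relative error ≈ 15.25%.

Directly count primes up to 143: π(143) = 34. The PNT approximation gives 143/ln(143) ≈ 143/4.96284 ≈ 28.81. Relative error (π(x) − x/ln(x)) / π(x) ≈ 15.25%; the approximation is known to undercount slightly (Li(x) is a better estimate).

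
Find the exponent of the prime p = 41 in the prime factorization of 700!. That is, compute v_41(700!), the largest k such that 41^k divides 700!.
v_41(700!) = 17

Legendre's formula: v_p(n!) = Σ_{k ≥ 1} ⌊n / p^k⌋. For p = 41, n = 700, the terms are:
  ⌊700/41^1⌋ = ⌊700/41⌋ = 17
(the next term ⌊700/41^2⌋ = 0, terminating the sum). Summing: v_41(700!) = 17 = 17.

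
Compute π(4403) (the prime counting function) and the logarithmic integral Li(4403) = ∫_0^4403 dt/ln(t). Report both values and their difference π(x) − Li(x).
π(4403) = 599;  Li(4403) ≈ 613.67;  π(x) − Li(x) ≈ -14.67.

Direct count of primes ≤ 4403 gives π(4403) = 599. Numerical evaluation of the logarithmic integral gives Li(4403) ≈ 613.67. The difference π(x) − Li(x) ≈ -14.67 is typically negative for small/moderate x (Li(x) overestimates), though Littlewood's theorem shows this sign changes infinitely often.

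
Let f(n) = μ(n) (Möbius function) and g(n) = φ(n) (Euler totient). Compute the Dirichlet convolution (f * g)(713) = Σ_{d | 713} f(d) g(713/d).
(μ * φ)(713) = 609

Divisors of 713: [1, 23, 31, 713]. For each d | 713:
  d = 1: μ(1) · φ(713/1) = 1 · 660 = 660
  d = 23: μ(23) · φ(713/23) = -1 · 30 = -30
  d = 31: μ(31) · φ(713/31) = -1 · 22 = -22
  d = 713: μ(713) · φ(713/713) = 1 · 1 = 1
Summing: (μ * φ)(713) = 660 + -30 + -22 + 1 = 609.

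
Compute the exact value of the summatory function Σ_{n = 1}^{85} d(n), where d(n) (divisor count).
Σ_{n ≤ 85} d(n) = 395

Compute d(n) for each 1 ≤ n ≤ 85: d(1) = 1, d(2) = 2, d(3) = 2, d(4) = 3, d(5) = 2, d(6) = 4, d(7) = 2, d(8) = 4, d(9) = 3, d(10) = 4, d(11) = 2, d(12) = 6, d(13) = 2, d(14) = 4, d(15) = 4, d(16) = 5, d(17) = 2, d(18) = 6, d(19) = 2, d(20) = 6, d(21) = 4, d(22) = 4, d(23) = 2, d(24) = 8, d(25) = 3, d(26) = 4, d(27) = 4, d(28) = 6, d(29) = 2, d(30) = 8, d(31) = 2, d(32) = 6, d(33) = 4, d(34) = 4, d(35) = 4, d(36) = 9, d(37) = 2, d(38) = 4, d(39) = 4, d(40) = 8, d(41) = 2, d(42) = 8, d(43) = 2, d(44) = 6, d(45) = 6, d(46) = 4, d(47) = 2, d(48) = 10, d(49) = 3, d(50) = 6, d(51) = 4, d(52) = 6, d(53) = 2, d(54) = 8, d(55) = 4, d(56) = 8, d(57) = 4, d(58) = 4, d(59) = 2, d(60) = 12, d(61) = 2, d(62) = 4, d(63) = 6, d(64) = 7, d(65) = 4, d(66) = 8, d(67) = 2, d(68) = 6, d(69) = 4, d(70) = 8, d(71) = 2, d(72) = 12, d(73) = 2, d(74) = 4, d(75) = 6, d(76) = 6, d(77) = 4, d(78) = 8, d(79) = 2, d(80) = 10, d(81) = 5, d(82) = 4, d(83) = 2, d(84) = 12, d(85) = 4. Summing all 85 values: 395. (Dirichlet's divisor formula: Σ_{n ≤ x} d(n) = x ln(x) + (2γ − 1) x + O(√x). For x = 85, the asymptotic estimate is ≈ 390.75.)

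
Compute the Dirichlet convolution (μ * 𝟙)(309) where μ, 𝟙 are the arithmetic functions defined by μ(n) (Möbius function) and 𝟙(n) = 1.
(μ * 𝟙)(309) = 0

Divisors of 309: [1, 3, 103, 309]. For each d | 309:
  d = 1: μ(1) · 𝟙(309/1) = 1 · 1 = 1
  d = 3: μ(3) · 𝟙(309/3) = -1 · 1 = -1
  d = 103: μ(103) · 𝟙(309/103) = -1 · 1 = -1
  d = 309: μ(309) · 𝟙(309/309) = 1 · 1 = 1
Summing: (μ * 𝟙)(309) = 1 + -1 + -1 + 1 = 0.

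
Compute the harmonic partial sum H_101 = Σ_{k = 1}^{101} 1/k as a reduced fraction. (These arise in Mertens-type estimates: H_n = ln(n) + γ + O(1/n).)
H_101 = 1463919079240743966268954674710929768361083/281670315928038407744716588098661706369472

Direct summation: H_101 = 1 + 1/2 + ... + 1/101. The least common denominator is lcm(1, ..., 101) = 7041757898200960193617914702466542659236800; over this denominator the numerator is 7041757898200960193617914702466542659236800 + 3520878949100480096808957351233271329618400 + 2347252632733653397872638234155514219745600 + 1760439474550240048404478675616635664809200 + 1408351579640192038723582940493308531847360 + 1173626316366826698936319117077757109872800 + 1005965414028708599088273528923791808462400 + 880219737275120024202239337808317832404600 + 782417544244551132624212744718504739915200 + 704175789820096019361791470246654265923680 + 640159808927360017601628609315140241748800 + 586813158183413349468159558538878554936400 + 541673684476996937970608823266657127633600 + 502982707014354299544136764461895904231200 + 469450526546730679574527646831102843949120 + 440109868637560012101119668904158916202300 + 414221052835350599624583217792149568190400 + 391208772122275566312106372359252369957600 + 370618836747418957558837615919291718907200 + 352087894910048009680895735123327132961840 + 335321804676236199696091176307930602820800 + 320079904463680008800814304657570120874400 + 306163386878302617113822378368110550401600 + 293406579091706674734079779269439277468200 + 281670315928038407744716588098661706369472 + 270836842238498468985304411633328563816800 + 260805848081517044208070914906168246638400 + 251491353507177149772068382230947952115600 + 242819237868998627366134989740225608939200 + 234725263273365339787263823415551421974560 + 227153480587127748181223054918275569652800 + 220054934318780006050559834452079458101150 + 213386602975786672533876203105046747249600 + 207110526417675299812291608896074784095200 + 201193082805741719817654705784758361692480 + 195604386061137783156053186179626184978800 + 190317781032458383611294991958555207006400 + 185309418373709478779418807959645859453600 + 180557894825665645990202941088885709211200 + 176043947455024004840447867561663566480920 + 171750192639047809600436943962598601444800 + 167660902338118099848045588153965301410400 + 163761811586068841712044527964338201377600 + 160039952231840004400407152328785060437200 + 156483508848910226524842548943700947983040 + 153081693439151308556911189184055275200800 + 149824636131935323268466270265245588494400 + 146703289545853337367039889634719638734100 + 143709344861244085584039075560541686923200 + 140835157964019203872358294049330853184736 + 138073684278450199874861072597383189396800 + 135418421119249234492652205816664281908400 + 132863356569829437615432352876727219985600 + 130402924040758522104035457453084123319200 + 128031961785472003520325721863028048349760 + 125745676753588574886034191115473976057800 + 123539612249139652519612538639763906302400 + 121409618934499313683067494870112804469600 + 119351828783067121925727367838415977275200 + 117362631636682669893631911707775710987280 + 115438654068868199895375650860107256708800 + 113576740293563874090611527459137784826400 + 111773934892078733232030392102643534273600 + 110027467159390003025279917226039729050575 + 108334736895399387594121764653331425526720 + 106693301487893336266938101552523373624800 + 105100864152253137218177831380097651630400 + 103555263208837649906145804448037392047600 + 102054462292767539037940792789370183467200 + 100596541402870859908827352892379180846240 + 99179688707055777374900207076993558580800 + 97802193030568891578026593089813092489400 + 96462436961656988953670064417349899441600 + 95158890516229191805647495979277603503200 + 93890105309346135914905529366220568789824 + 92654709186854739389709403979822929726800 + 91451401275337145371661229902162891678400 + 90278947412832822995101470544442854605600 + 89136175926594432830606515221095476699200 + 88021973727512002420223933780831783240460 + 86935282693839014736023638302056082212800 + 85875096319523904800218471981299300722400 + 84840456604830845706239936174295694689600 + 83830451169059049924022794076982650705200 + 82844210567070119924916643558429913638080 + 81880905793034420856022263982169100688800 + 80939745956332875788711663246741869646400 + 80019976115920002200203576164392530218600 + 79120875260684945995706906769286996171200 + 78241754424455113262421274471850473991520 + 77381954925285276852944117609522446804800 + 76540846719575654278455594592027637600400 + 75717826862375916060407684972758523217600 + 74912318065967661634233135132622794247200 + 74123767349483791511767523183858343781440 + 73351644772926668683519944817359819367050 + 72595442249494434985751697963572604734400 + 71854672430622042792019537780270843461600 + 71128867658595557511292067701682249083200 + 70417578982009601936179147024665426592368 + 69720375229712477164533808935312303556800 = 36597976981018599156723866867773244209027075, so H_101 = 36597976981018599156723866867773244209027075/7041757898200960193617914702466542659236800; reducing by gcd(36597976981018599156723866867773244209027075, 7041757898200960193617914702466542659236800) = 25 gives 1463919079240743966268954674710929768361083/281670315928038407744716588098661706369472 ≈ 5.19728. (The PNT-adjacent estimate ln(101) + γ ≈ 5.19234 matches within O(1/n).)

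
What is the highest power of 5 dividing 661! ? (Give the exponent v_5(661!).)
v_5(661!) = 164

Legendre's formula: v_p(n!) = Σ_{k ≥ 1} ⌊n / p^k⌋. For p = 5, n = 661, the terms are:
  ⌊661/5^1⌋ = ⌊661/5⌋ = 132
  ⌊661/5^2⌋ = ⌊661/25⌋ = 26
  ⌊661/5^3⌋ = ⌊661/125⌋ = 5
  ⌊661/5^4⌋ = ⌊661/625⌋ = 1
(the next term ⌊661/5^5⌋ = 0, terminating the sum). Summing: v_5(661!) = 132 + 26 + 5 + 1 = 164.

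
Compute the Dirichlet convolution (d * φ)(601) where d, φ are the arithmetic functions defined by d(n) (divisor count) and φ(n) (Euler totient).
(d * φ)(601) = 602

Divisors of 601: [1, 601]. For each d | 601:
  d = 1: d(1) · φ(601/1) = 1 · 600 = 600
  d = 601: d(601) · φ(601/601) = 2 · 1 = 2
Summing: (d * φ)(601) = 600 + 2 = 602.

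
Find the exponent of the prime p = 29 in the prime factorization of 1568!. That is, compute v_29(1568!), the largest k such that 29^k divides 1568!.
v_29(1568!) = 55

Legendre's formula: v_p(n!) = Σ_{k ≥ 1} ⌊n / p^k⌋. For p = 29, n = 1568, the terms are:
  ⌊1568/29^1⌋ = ⌊1568/29⌋ = 54
  ⌊1568/29^2⌋ = ⌊1568/841⌋ = 1
(the next term ⌊1568/29^3⌋ = 0, terminating the sum). Summing: v_29(1568!) = 54 + 1 = 55.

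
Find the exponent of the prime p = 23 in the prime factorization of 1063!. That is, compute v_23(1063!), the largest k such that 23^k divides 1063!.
v_23(1063!) = 48

Legendre's formula: v_p(n!) = Σ_{k ≥ 1} ⌊n / p^k⌋. For p = 23, n = 1063, the terms are:
  ⌊1063/23^1⌋ = ⌊1063/23⌋ = 46
  ⌊1063/23^2⌋ = ⌊1063/529⌋ = 2
(the next term ⌊1063/23^3⌋ = 0, terminating the sum). Summing: v_23(1063!) = 46 + 2 = 48.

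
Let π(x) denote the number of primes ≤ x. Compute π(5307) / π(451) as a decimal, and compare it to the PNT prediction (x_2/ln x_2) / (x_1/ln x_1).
π(5307)/π(451) = 703/87 ≈ 8.0805;  PNT prediction ≈ 8.3848.

π(451) = 87 and π(5307) = 703, so π(5307)/π(451) ≈ 8.0805. The PNT-predicted ratio is (5307/ln(5307)) / (451/ln(451)) ≈ 8.3848. The two agree to within a few percent, as expected.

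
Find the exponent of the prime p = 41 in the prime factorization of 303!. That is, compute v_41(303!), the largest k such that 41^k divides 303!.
v_41(303!) = 7

Legendre's formula: v_p(n!) = Σ_{k ≥ 1} ⌊n / p^k⌋. For p = 41, n = 303, the terms are:
  ⌊303/41^1⌋ = ⌊303/41⌋ = 7
(the next term ⌊303/41^2⌋ = 0, terminating the sum). Summing: v_41(303!) = 7 = 7.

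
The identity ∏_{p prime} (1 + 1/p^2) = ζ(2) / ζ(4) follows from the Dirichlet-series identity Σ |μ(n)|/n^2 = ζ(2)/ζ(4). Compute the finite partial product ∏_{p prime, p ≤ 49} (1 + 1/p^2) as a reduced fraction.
∏ = 101793085732936000000000/67237345888235944242129

The primes p ≤ 49 are [2, 3, 5, 7, 11, 13, 17, 19, 23, 29, 31, 37, 41, 43, 47]. For each, (1 + 1/p^2) = (p^2 + 1)/p^2. Multiplying these fractions over p ∈ [2, 3, 5, 7, 11, 13, 17, 19, 23, 29, 31, 37, 41, 43, 47] gives 101793085732936000000000/67237345888235944242129. (In the limit P → ∞ this tends to ζ(2)/ζ(4).)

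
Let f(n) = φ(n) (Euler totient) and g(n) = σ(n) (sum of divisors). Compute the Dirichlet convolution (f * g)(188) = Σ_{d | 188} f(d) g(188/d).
(φ * σ)(188) = 1128

Divisors of 188: [1, 2, 4, 47, 94, 188]. For each d | 188:
  d = 1: φ(1) · σ(188/1) = 1 · 336 = 336
  d = 2: φ(2) · σ(188/2) = 1 · 144 = 144
  d = 4: φ(4) · σ(188/4) = 2 · 48 = 96
  d = 47: φ(47) · σ(188/47) = 46 · 7 = 322
  d = 94: φ(94) · σ(188/94) = 46 · 3 = 138
  d = 188: φ(188) · σ(188/188) = 92 · 1 = 92
Summing: (φ * σ)(188) = 336 + 144 + 96 + 322 + 138 + 92 = 1128.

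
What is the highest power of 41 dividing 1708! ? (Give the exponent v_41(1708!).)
v_41(1708!) = 42

Legendre's formula: v_p(n!) = Σ_{k ≥ 1} ⌊n / p^k⌋. For p = 41, n = 1708, the terms are:
  ⌊1708/41^1⌋ = ⌊1708/41⌋ = 41
  ⌊1708/41^2⌋ = ⌊1708/1681⌋ = 1
(the next term ⌊1708/41^3⌋ = 0, terminating the sum). Summing: v_41(1708!) = 41 + 1 = 42.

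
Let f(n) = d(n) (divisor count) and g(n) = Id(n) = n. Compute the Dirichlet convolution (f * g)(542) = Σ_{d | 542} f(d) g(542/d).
(d * Id)(542) = 1092

Divisors of 542: [1, 2, 271, 542]. For each d | 542:
  d = 1: d(1) · Id(542/1) = 1 · 542 = 542
  d = 2: d(2) · Id(542/2) = 2 · 271 = 542
  d = 271: d(271) · Id(542/271) = 2 · 2 = 4
  d = 542: d(542) · Id(542/542) = 4 · 1 = 4
Summing: (d * Id)(542) = 542 + 542 + 4 + 4 = 1092.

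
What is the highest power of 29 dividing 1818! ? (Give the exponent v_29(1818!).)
v_29(1818!) = 64

Legendre's formula: v_p(n!) = Σ_{k ≥ 1} ⌊n / p^k⌋. For p = 29, n = 1818, the terms are:
  ⌊1818/29^1⌋ = ⌊1818/29⌋ = 62
  ⌊1818/29^2⌋ = ⌊1818/841⌋ = 2
(the next term ⌊1818/29^3⌋ = 0, terminating the sum). Summing: v_29(1818!) = 62 + 2 = 64.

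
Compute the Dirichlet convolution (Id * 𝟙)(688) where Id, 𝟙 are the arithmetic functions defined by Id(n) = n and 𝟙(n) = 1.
(Id * 𝟙)(688) = 1364

Divisors of 688: [1, 2, 4, 8, 16, 43, 86, 172, 344, 688]. For each d | 688:
  d = 1: Id(1) · 𝟙(688/1) = 1 · 1 = 1
  d = 2: Id(2) · 𝟙(688/2) = 2 · 1 = 2
  d = 4: Id(4) · 𝟙(688/4) = 4 · 1 = 4
  d = 8: Id(8) · 𝟙(688/8) = 8 · 1 = 8
  d = 16: Id(16) · 𝟙(688/16) = 16 · 1 = 16
  d = 43: Id(43) · 𝟙(688/43) = 43 · 1 = 43
  d = 86: Id(86) · 𝟙(688/86) = 86 · 1 = 86
  d = 172: Id(172) · 𝟙(688/172) = 172 · 1 = 172
  d = 344: Id(344) · 𝟙(688/344) = 344 · 1 = 344
  d = 688: Id(688) · 𝟙(688/688) = 688 · 1 = 688
Summing: (Id * 𝟙)(688) = 1 + 2 + 4 + 8 + 16 + 43 + 86 + 172 + 344 + 688 = 1364.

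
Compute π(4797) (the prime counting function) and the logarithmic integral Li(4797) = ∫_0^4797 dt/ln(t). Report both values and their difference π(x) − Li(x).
π(4797) = 645;  Li(4797) ≈ 660.39;  π(x) − Li(x) ≈ -15.39.

Direct count of primes ≤ 4797 gives π(4797) = 645. Numerical evaluation of the logarithmic integral gives Li(4797) ≈ 660.39. The difference π(x) − Li(x) ≈ -15.39 is typically negative for small/moderate x (Li(x) overestimates), though Littlewood's theorem shows this sign changes infinitely often.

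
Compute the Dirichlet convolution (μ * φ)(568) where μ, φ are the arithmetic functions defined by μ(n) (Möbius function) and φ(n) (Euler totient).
(μ * φ)(568) = 138

Divisors of 568: [1, 2, 4, 8, 71, 142, 284, 568]. For each d | 568:
  d = 1: μ(1) · φ(568/1) = 1 · 280 = 280
  d = 2: μ(2) · φ(568/2) = -1 · 140 = -140
  d = 4: μ(4) · φ(568/4) = 0 · 70 = 0
  d = 8: μ(8) · φ(568/8) = 0 · 70 = 0
  d = 71: μ(71) · φ(568/71) = -1 · 4 = -4
  d = 142: μ(142) · φ(568/142) = 1 · 2 = 2
  d = 284: μ(284) · φ(568/284) = 0 · 1 = 0
  d = 568: μ(568) · φ(568/568) = 0 · 1 = 0
Summing: (μ * φ)(568) = 280 + -140 + 0 + 0 + -4 + 2 + 0 + 0 = 138.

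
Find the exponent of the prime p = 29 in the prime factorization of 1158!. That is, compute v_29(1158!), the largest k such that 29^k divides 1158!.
v_29(1158!) = 40

Legendre's formula: v_p(n!) = Σ_{k ≥ 1} ⌊n / p^k⌋. For p = 29, n = 1158, the terms are:
  ⌊1158/29^1⌋ = ⌊1158/29⌋ = 39
  ⌊1158/29^2⌋ = ⌊1158/841⌋ = 1
(the next term ⌊1158/29^3⌋ = 0, terminating the sum). Summing: v_29(1158!) = 39 + 1 = 40.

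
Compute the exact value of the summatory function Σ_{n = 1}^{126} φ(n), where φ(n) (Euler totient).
Σ_{n ≤ 126} φ(n) = 4832

Compute φ(n) for each 1 ≤ n ≤ 126: φ(1) = 1, φ(2) = 1, φ(3) = 2, φ(4) = 2, φ(5) = 4, φ(6) = 2, φ(7) = 6, φ(8) = 4, φ(9) = 6, φ(10) = 4, φ(11) = 10, φ(12) = 4, φ(13) = 12, φ(14) = 6, φ(15) = 8, φ(16) = 8, φ(17) = 16, φ(18) = 6, φ(19) = 18, φ(20) = 8, φ(21) = 12, φ(22) = 10, φ(23) = 22, φ(24) = 8, φ(25) = 20, φ(26) = 12, φ(27) = 18, φ(28) = 12, φ(29) = 28, φ(30) = 8, φ(31) = 30, φ(32) = 16, φ(33) = 20, φ(34) = 16, φ(35) = 24, φ(36) = 12, φ(37) = 36, φ(38) = 18, φ(39) = 24, φ(40) = 16, φ(41) = 40, φ(42) = 12, φ(43) = 42, φ(44) = 20, φ(45) = 24, φ(46) = 22, φ(47) = 46, φ(48) = 16, φ(49) = 42, φ(50) = 20, φ(51) = 32, φ(52) = 24, φ(53) = 52, φ(54) = 18, φ(55) = 40, φ(56) = 24, φ(57) = 36, φ(58) = 28, φ(59) = 58, φ(60) = 16, φ(61) = 60, φ(62) = 30, φ(63) = 36, φ(64) = 32, φ(65) = 48, φ(66) = 20, φ(67) = 66, φ(68) = 32, φ(69) = 44, φ(70) = 24, φ(71) = 70, φ(72) = 24, φ(73) = 72, φ(74) = 36, φ(75) = 40, φ(76) = 36, φ(77) = 60, φ(78) = 24, φ(79) = 78, φ(80) = 32, φ(81) = 54, φ(82) = 40, φ(83) = 82, φ(84) = 24, φ(85) = 64, φ(86) = 42, φ(87) = 56, φ(88) = 40, φ(89) = 88, φ(90) = 24, φ(91) = 72, φ(92) = 44, φ(93) = 60, φ(94) = 46, φ(95) = 72, φ(96) = 32, φ(97) = 96, φ(98) = 42, φ(99) = 60, φ(100) = 40, φ(101) = 100, φ(102) = 32, φ(103) = 102, φ(104) = 48, φ(105) = 48, φ(106) = 52, φ(107) = 106, φ(108) = 36, φ(109) = 108, φ(110) = 40, φ(111) = 72, φ(112) = 48, φ(113) = 112, φ(114) = 36, φ(115) = 88, φ(116) = 56, φ(117) = 72, φ(118) = 58, φ(119) = 96, φ(120) = 32, φ(121) = 110, φ(122) = 60, φ(123) = 80, φ(124) = 60, φ(125) = 100, φ(126) = 36. Summing all 126 values: 4832. (Average order: Σ_{n ≤ x} φ(n) ~ (3/π²) x². For x = 126, (3/π²)·126² ≈ 4825.73.)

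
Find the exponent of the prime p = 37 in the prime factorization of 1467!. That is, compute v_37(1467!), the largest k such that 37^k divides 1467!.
v_37(1467!) = 40

Legendre's formula: v_p(n!) = Σ_{k ≥ 1} ⌊n / p^k⌋. For p = 37, n = 1467, the terms are:
  ⌊1467/37^1⌋ = ⌊1467/37⌋ = 39
  ⌊1467/37^2⌋ = ⌊1467/1369⌋ = 1
(the next term ⌊1467/37^3⌋ = 0, terminating the sum). Summing: v_37(1467!) = 39 + 1 = 40.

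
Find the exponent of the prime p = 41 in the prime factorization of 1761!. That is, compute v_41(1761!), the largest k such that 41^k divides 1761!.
v_41(1761!) = 43

Legendre's formula: v_p(n!) = Σ_{k ≥ 1} ⌊n / p^k⌋. For p = 41, n = 1761, the terms are:
  ⌊1761/41^1⌋ = ⌊1761/41⌋ = 42
  ⌊1761/41^2⌋ = ⌊1761/1681⌋ = 1
(the next term ⌊1761/41^3⌋ = 0, terminating the sum). Summing: v_41(1761!) = 42 + 1 = 43.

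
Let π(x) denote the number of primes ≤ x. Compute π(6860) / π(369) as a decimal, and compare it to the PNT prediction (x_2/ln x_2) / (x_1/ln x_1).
π(6860)/π(369) = 882/73 ≈ 12.0822;  PNT prediction ≈ 12.4398.

π(369) = 73 and π(6860) = 882, so π(6860)/π(369) ≈ 12.0822. The PNT-predicted ratio is (6860/ln(6860)) / (369/ln(369)) ≈ 12.4398. The two agree to within a few percent, as expected.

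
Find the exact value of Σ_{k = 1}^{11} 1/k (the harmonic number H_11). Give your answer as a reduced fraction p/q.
H_11 = 83711/27720

Direct summation: H_11 = 1 + 1/2 + ... + 1/11. The least common denominator is lcm(1, ..., 11) = 27720; over this denominator the numerator is 27720 + 13860 + 9240 + 6930 + 5544 + 4620 + 3960 + 3465 + 3080 + 2772 + 2520 = 83711, so H_11 = 83711/27720 (already in lowest terms) ≈ 3.01988. (The PNT-adjacent estimate ln(11) + γ ≈ 2.97511 matches within O(1/n).)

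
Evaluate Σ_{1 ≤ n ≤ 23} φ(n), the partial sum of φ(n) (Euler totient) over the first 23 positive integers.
Σ_{n ≤ 23} φ(n) = 172

Compute φ(n) for each 1 ≤ n ≤ 23: φ(1) = 1, φ(2) = 1, φ(3) = 2, φ(4) = 2, φ(5) = 4, φ(6) = 2, φ(7) = 6, φ(8) = 4, φ(9) = 6, φ(10) = 4, φ(11) = 10, φ(12) = 4, φ(13) = 12, φ(14) = 6, φ(15) = 8, φ(16) = 8, φ(17) = 16, φ(18) = 6, φ(19) = 18, φ(20) = 8, φ(21) = 12, φ(22) = 10, φ(23) = 22. Summing all 23 values: 172. (Average order: Σ_{n ≤ x} φ(n) ~ (3/π²) x². For x = 23, (3/π²)·23² ≈ 160.80.)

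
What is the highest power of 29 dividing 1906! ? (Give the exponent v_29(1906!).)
v_29(1906!) = 67

Legendre's formula: v_p(n!) = Σ_{k ≥ 1} ⌊n / p^k⌋. For p = 29, n = 1906, the terms are:
  ⌊1906/29^1⌋ = ⌊1906/29⌋ = 65
  ⌊1906/29^2⌋ = ⌊1906/841⌋ = 2
(the next term ⌊1906/29^3⌋ = 0, terminating the sum). Summing: v_29(1906!) = 65 + 2 = 67.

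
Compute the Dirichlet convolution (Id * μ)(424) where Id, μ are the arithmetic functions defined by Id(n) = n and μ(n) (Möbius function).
(Id * μ)(424) = 208

Divisors of 424: [1, 2, 4, 8, 53, 106, 212, 424]. For each d | 424:
  d = 1: Id(1) · μ(424/1) = 1 · 0 = 0
  d = 2: Id(2) · μ(424/2) = 2 · 0 = 0
  d = 4: Id(4) · μ(424/4) = 4 · 1 = 4
  d = 8: Id(8) · μ(424/8) = 8 · -1 = -8
  d = 53: Id(53) · μ(424/53) = 53 · 0 = 0
  d = 106: Id(106) · μ(424/106) = 106 · 0 = 0
  d = 212: Id(212) · μ(424/212) = 212 · -1 = -212
  d = 424: Id(424) · μ(424/424) = 424 · 1 = 424
Summing: (Id * μ)(424) = 0 + 0 + 4 + -8 + 0 + 0 + -212 + 424 = 208.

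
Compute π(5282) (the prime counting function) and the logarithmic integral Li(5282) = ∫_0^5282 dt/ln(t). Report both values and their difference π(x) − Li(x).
π(5282) = 701;  Li(5282) ≈ 717.28;  π(x) − Li(x) ≈ -16.28.

Direct count of primes ≤ 5282 gives π(5282) = 701. Numerical evaluation of the logarithmic integral gives Li(5282) ≈ 717.28. The difference π(x) − Li(x) ≈ -16.28 is typically negative for small/moderate x (Li(x) overestimates), though Littlewood's theorem shows this sign changes infinitely often.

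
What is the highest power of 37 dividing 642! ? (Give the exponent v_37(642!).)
v_37(642!) = 17

Legendre's formula: v_p(n!) = Σ_{k ≥ 1} ⌊n / p^k⌋. For p = 37, n = 642, the terms are:
  ⌊642/37^1⌋ = ⌊642/37⌋ = 17
(the next term ⌊642/37^2⌋ = 0, terminating the sum). Summing: v_37(642!) = 17 = 17.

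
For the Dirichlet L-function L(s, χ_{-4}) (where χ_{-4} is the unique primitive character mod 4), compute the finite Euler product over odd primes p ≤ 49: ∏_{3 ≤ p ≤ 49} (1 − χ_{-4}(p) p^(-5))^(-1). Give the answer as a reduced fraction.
∏ = 7508883803148623376075754946450365737429310788606076172798130278074505/7537845509642297199917174706861149114875564283464393121061743521431552

The odd primes p ≤ 49 are [3, 5, 7, 11, 13, 17, 19, 23, 29, 31, 37, 41, 43, 47]. For each, χ(p) = 1 if p ≡ 1 mod 4, χ(p) = −1 if p ≡ 3 mod 4. Taking (1 − χ(p)/p^5)^(-1) = p^5/(p^5 − χ(p)): (1 − (-1)/3^5)^(-1) · (1 − (1)/5^5)^(-1) · (1 − (-1)/7^5)^(-1) · (1 − (-1)/11^5)^(-1) · (1 − (1)/13^5)^(-1) · (1 − (1)/17^5)^(-1) · (1 − (-1)/19^5)^(-1) · (1 − (-1)/23^5)^(-1) · (1 − (1)/29^5)^(-1) · (1 − (-1)/31^5)^(-1) · (1 − (1)/37^5)^(-1) · (1 − (1)/41^5)^(-1) · (1 − (-1)/43^5)^(-1) · (1 − (-1)/47^5)^(-1) = 7508883803148623376075754946450365737429310788606076172798130278074505/7537845509642297199917174706861149114875564283464393121061743521431552.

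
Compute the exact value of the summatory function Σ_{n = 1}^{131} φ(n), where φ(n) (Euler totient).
Σ_{n ≤ 131} φ(n) = 5284

Compute φ(n) for each 1 ≤ n ≤ 131: φ(1) = 1, φ(2) = 1, φ(3) = 2, φ(4) = 2, φ(5) = 4, φ(6) = 2, φ(7) = 6, φ(8) = 4, φ(9) = 6, φ(10) = 4, φ(11) = 10, φ(12) = 4, φ(13) = 12, φ(14) = 6, φ(15) = 8, φ(16) = 8, φ(17) = 16, φ(18) = 6, φ(19) = 18, φ(20) = 8, φ(21) = 12, φ(22) = 10, φ(23) = 22, φ(24) = 8, φ(25) = 20, φ(26) = 12, φ(27) = 18, φ(28) = 12, φ(29) = 28, φ(30) = 8, φ(31) = 30, φ(32) = 16, φ(33) = 20, φ(34) = 16, φ(35) = 24, φ(36) = 12, φ(37) = 36, φ(38) = 18, φ(39) = 24, φ(40) = 16, φ(41) = 40, φ(42) = 12, φ(43) = 42, φ(44) = 20, φ(45) = 24, φ(46) = 22, φ(47) = 46, φ(48) = 16, φ(49) = 42, φ(50) = 20, φ(51) = 32, φ(52) = 24, φ(53) = 52, φ(54) = 18, φ(55) = 40, φ(56) = 24, φ(57) = 36, φ(58) = 28, φ(59) = 58, φ(60) = 16, φ(61) = 60, φ(62) = 30, φ(63) = 36, φ(64) = 32, φ(65) = 48, φ(66) = 20, φ(67) = 66, φ(68) = 32, φ(69) = 44, φ(70) = 24, φ(71) = 70, φ(72) = 24, φ(73) = 72, φ(74) = 36, φ(75) = 40, φ(76) = 36, φ(77) = 60, φ(78) = 24, φ(79) = 78, φ(80) = 32, φ(81) = 54, φ(82) = 40, φ(83) = 82, φ(84) = 24, φ(85) = 64, φ(86) = 42, φ(87) = 56, φ(88) = 40, φ(89) = 88, φ(90) = 24, φ(91) = 72, φ(92) = 44, φ(93) = 60, φ(94) = 46, φ(95) = 72, φ(96) = 32, φ(97) = 96, φ(98) = 42, φ(99) = 60, φ(100) = 40, φ(101) = 100, φ(102) = 32, φ(103) = 102, φ(104) = 48, φ(105) = 48, φ(106) = 52, φ(107) = 106, φ(108) = 36, φ(109) = 108, φ(110) = 40, φ(111) = 72, φ(112) = 48, φ(113) = 112, φ(114) = 36, φ(115) = 88, φ(116) = 56, φ(117) = 72, φ(118) = 58, φ(119) = 96, φ(120) = 32, φ(121) = 110, φ(122) = 60, φ(123) = 80, φ(124) = 60, φ(125) = 100, φ(126) = 36, φ(127) = 126, φ(128) = 64, φ(129) = 84, φ(130) = 48, φ(131) = 130. Summing all 131 values: 5284. (Average order: Σ_{n ≤ x} φ(n) ~ (3/π²) x². For x = 131, (3/π²)·131² ≈ 5216.32.)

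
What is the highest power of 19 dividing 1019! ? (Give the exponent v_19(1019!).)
v_19(1019!) = 55

Legendre's formula: v_p(n!) = Σ_{k ≥ 1} ⌊n / p^k⌋. For p = 19, n = 1019, the terms are:
  ⌊1019/19^1⌋ = ⌊1019/19⌋ = 53
  ⌊1019/19^2⌋ = ⌊1019/361⌋ = 2
(the next term ⌊1019/19^3⌋ = 0, terminating the sum). Summing: v_19(1019!) = 53 + 2 = 55.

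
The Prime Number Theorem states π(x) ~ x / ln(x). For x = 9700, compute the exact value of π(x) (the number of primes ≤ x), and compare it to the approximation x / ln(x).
π(9700) = 1197;  x/ln(x) ≈ 1056.66;  relative error ≈ 11.72%.

Directly count primes up to 9700: π(9700) = 1197. The PNT approximation gives 9700/ln(9700) ≈ 9700/9.17988 ≈ 1056.66. Relative error (π(x) − x/ln(x)) / π(x) ≈ 11.72%; the approximation is known to undercount slightly (Li(x) is a better estimate).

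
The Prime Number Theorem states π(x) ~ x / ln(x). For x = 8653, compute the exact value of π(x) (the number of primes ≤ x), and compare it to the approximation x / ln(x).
π(8653) = 1077;  x/ln(x) ≈ 954.48;  relative error ≈ 11.38%.

Directly count primes up to 8653: π(8653) = 1077. The PNT approximation gives 8653/ln(8653) ≈ 8653/9.06566 ≈ 954.48. Relative error (π(x) − x/ln(x)) / π(x) ≈ 11.38%; the approximation is known to undercount slightly (Li(x) is a better estimate).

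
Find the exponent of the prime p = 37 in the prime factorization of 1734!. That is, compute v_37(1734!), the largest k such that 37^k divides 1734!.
v_37(1734!) = 47

Legendre's formula: v_p(n!) = Σ_{k ≥ 1} ⌊n / p^k⌋. For p = 37, n = 1734, the terms are:
  ⌊1734/37^1⌋ = ⌊1734/37⌋ = 46
  ⌊1734/37^2⌋ = ⌊1734/1369⌋ = 1
(the next term ⌊1734/37^3⌋ = 0, terminating the sum). Summing: v_37(1734!) = 46 + 1 = 47.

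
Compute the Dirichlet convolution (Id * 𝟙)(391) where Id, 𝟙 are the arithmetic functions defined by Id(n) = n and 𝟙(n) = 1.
(Id * 𝟙)(391) = 432

Divisors of 391: [1, 17, 23, 391]. For each d | 391:
  d = 1: Id(1) · 𝟙(391/1) = 1 · 1 = 1
  d = 17: Id(17) · 𝟙(391/17) = 17 · 1 = 17
  d = 23: Id(23) · 𝟙(391/23) = 23 · 1 = 23
  d = 391: Id(391) · 𝟙(391/391) = 391 · 1 = 391
Summing: (Id * 𝟙)(391) = 1 + 17 + 23 + 391 = 432.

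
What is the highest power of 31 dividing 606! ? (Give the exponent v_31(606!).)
v_31(606!) = 19

Legendre's formula: v_p(n!) = Σ_{k ≥ 1} ⌊n / p^k⌋. For p = 31, n = 606, the terms are:
  ⌊606/31^1⌋ = ⌊606/31⌋ = 19
(the next term ⌊606/31^2⌋ = 0, terminating the sum). Summing: v_31(606!) = 19 = 19.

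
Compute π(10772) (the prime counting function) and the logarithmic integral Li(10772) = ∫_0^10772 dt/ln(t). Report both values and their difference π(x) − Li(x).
π(10772) = 1312;  Li(10772) ≈ 1329.62;  π(x) − Li(x) ≈ -17.62.

Direct count of primes ≤ 10772 gives π(10772) = 1312. Numerical evaluation of the logarithmic integral gives Li(10772) ≈ 1329.62. The difference π(x) − Li(x) ≈ -17.62 is typically negative for small/moderate x (Li(x) overestimates), though Littlewood's theorem shows this sign changes infinitely often.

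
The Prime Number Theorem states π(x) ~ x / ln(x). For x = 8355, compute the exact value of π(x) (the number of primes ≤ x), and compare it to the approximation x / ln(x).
π(8355) = 1046;  x/ln(x) ≈ 925.19;  relative error ≈ 11.55%.

Directly count primes up to 8355: π(8355) = 1046. The PNT approximation gives 8355/ln(8355) ≈ 8355/9.03062 ≈ 925.19. Relative error (π(x) − x/ln(x)) / π(x) ≈ 11.55%; the approximation is known to undercount slightly (Li(x) is a better estimate).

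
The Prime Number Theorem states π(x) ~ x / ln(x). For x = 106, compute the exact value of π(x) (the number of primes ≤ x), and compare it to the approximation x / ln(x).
π(106) = 27;  x/ln(x) ≈ 22.73;  relative error ≈ 15.81%.

Directly count primes up to 106: π(106) = 27. The PNT approximation gives 106/ln(106) ≈ 106/4.66344 ≈ 22.73. Relative error (π(x) − x/ln(x)) / π(x) ≈ 15.81%; the approximation is known to undercount slightly (Li(x) is a better estimate).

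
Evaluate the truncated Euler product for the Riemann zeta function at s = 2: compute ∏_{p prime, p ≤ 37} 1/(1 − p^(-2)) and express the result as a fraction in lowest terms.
∏ = 5974606913975783369/3652034743605657600

The primes p ≤ 37 are [2, 3, 5, 7, 11, 13, 17, 19, 23, 29, 31, 37]. For each prime, (1 − 1/p^2)^(-1) = p^2 / (p^2 − 1). The product is (1 − 1/2^2)^(-1), (1 − 1/3^2)^(-1), (1 − 1/5^2)^(-1), (1 − 1/7^2)^(-1), (1 − 1/11^2)^(-1), (1 − 1/13^2)^(-1), (1 − 1/17^2)^(-1), (1 − 1/19^2)^(-1), (1 − 1/23^2)^(-1), (1 − 1/29^2)^(-1), (1 − 1/31^2)^(-1), (1 − 1/37^2)^(-1) = ∏ p^2 / (p^2 − 1) = 5974606913975783369/3652034743605657600.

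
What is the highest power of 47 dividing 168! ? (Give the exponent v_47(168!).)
v_47(168!) = 3

Legendre's formula: v_p(n!) = Σ_{k ≥ 1} ⌊n / p^k⌋. For p = 47, n = 168, the terms are:
  ⌊168/47^1⌋ = ⌊168/47⌋ = 3
(the next term ⌊168/47^2⌋ = 0, terminating the sum). Summing: v_47(168!) = 3 = 3.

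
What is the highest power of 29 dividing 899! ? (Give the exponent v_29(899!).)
v_29(899!) = 32

Legendre's formula: v_p(n!) = Σ_{k ≥ 1} ⌊n / p^k⌋. For p = 29, n = 899, the terms are:
  ⌊899/29^1⌋ = ⌊899/29⌋ = 31
  ⌊899/29^2⌋ = ⌊899/841⌋ = 1
(the next term ⌊899/29^3⌋ = 0, terminating the sum). Summing: v_29(899!) = 31 + 1 = 32.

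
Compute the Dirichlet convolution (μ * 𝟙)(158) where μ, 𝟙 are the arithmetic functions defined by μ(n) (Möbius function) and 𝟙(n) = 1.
(μ * 𝟙)(158) = 0

Divisors of 158: [1, 2, 79, 158]. For each d | 158:
  d = 1: μ(1) · 𝟙(158/1) = 1 · 1 = 1
  d = 2: μ(2) · 𝟙(158/2) = -1 · 1 = -1
  d = 79: μ(79) · 𝟙(158/79) = -1 · 1 = -1
  d = 158: μ(158) · 𝟙(158/158) = 1 · 1 = 1
Summing: (μ * 𝟙)(158) = 1 + -1 + -1 + 1 = 0.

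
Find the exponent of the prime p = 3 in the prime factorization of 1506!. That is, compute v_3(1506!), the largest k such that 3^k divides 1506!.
v_3(1506!) = 750

Legendre's formula: v_p(n!) = Σ_{k ≥ 1} ⌊n / p^k⌋. For p = 3, n = 1506, the terms are:
  ⌊1506/3^1⌋ = ⌊1506/3⌋ = 502
  ⌊1506/3^2⌋ = ⌊1506/9⌋ = 167
  ⌊1506/3^3⌋ = ⌊1506/27⌋ = 55
  ⌊1506/3^4⌋ = ⌊1506/81⌋ = 18
  ⌊1506/3^5⌋ = ⌊1506/243⌋ = 6
  ⌊1506/3^6⌋ = ⌊1506/729⌋ = 2
(the next term ⌊1506/3^7⌋ = 0, terminating the sum). Summing: v_3(1506!) = 502 + 167 + 55 + 18 + 6 + 2 = 750.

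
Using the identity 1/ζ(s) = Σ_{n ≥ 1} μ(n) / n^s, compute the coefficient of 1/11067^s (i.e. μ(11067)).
μ(11067) = 1

Factor n = 11067 = 3 · 7 · 17 · 31. μ(n) = 0 if any exponent ≥ 2 (not squarefree); otherwise μ(n) = (−1)^{ω(n)} where ω(n) is the number of distinct prime factors. Applying: μ(11067) = 1.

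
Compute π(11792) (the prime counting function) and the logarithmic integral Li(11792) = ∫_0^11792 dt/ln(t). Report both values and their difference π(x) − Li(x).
π(11792) = 1413;  Li(11792) ≈ 1438.93;  π(x) − Li(x) ≈ -25.93.

Direct count of primes ≤ 11792 gives π(11792) = 1413. Numerical evaluation of the logarithmic integral gives Li(11792) ≈ 1438.93. The difference π(x) − Li(x) ≈ -25.93 is typically negative for small/moderate x (Li(x) overestimates), though Littlewood's theorem shows this sign changes infinitely often.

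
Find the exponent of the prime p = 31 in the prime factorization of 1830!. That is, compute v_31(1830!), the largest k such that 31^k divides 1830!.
v_31(1830!) = 60

Legendre's formula: v_p(n!) = Σ_{k ≥ 1} ⌊n / p^k⌋. For p = 31, n = 1830, the terms are:
  ⌊1830/31^1⌋ = ⌊1830/31⌋ = 59
  ⌊1830/31^2⌋ = ⌊1830/961⌋ = 1
(the next term ⌊1830/31^3⌋ = 0, terminating the sum). Summing: v_31(1830!) = 59 + 1 = 60.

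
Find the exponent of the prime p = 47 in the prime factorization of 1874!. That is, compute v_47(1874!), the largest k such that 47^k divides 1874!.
v_47(1874!) = 39

Legendre's formula: v_p(n!) = Σ_{k ≥ 1} ⌊n / p^k⌋. For p = 47, n = 1874, the terms are:
  ⌊1874/47^1⌋ = ⌊1874/47⌋ = 39
(the next term ⌊1874/47^2⌋ = 0, terminating the sum). Summing: v_47(1874!) = 39 = 39.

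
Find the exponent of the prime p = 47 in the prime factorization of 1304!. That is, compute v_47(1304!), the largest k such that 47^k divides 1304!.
v_47(1304!) = 27

Legendre's formula: v_p(n!) = Σ_{k ≥ 1} ⌊n / p^k⌋. For p = 47, n = 1304, the terms are:
  ⌊1304/47^1⌋ = ⌊1304/47⌋ = 27
(the next term ⌊1304/47^2⌋ = 0, terminating the sum). Summing: v_47(1304!) = 27 = 27.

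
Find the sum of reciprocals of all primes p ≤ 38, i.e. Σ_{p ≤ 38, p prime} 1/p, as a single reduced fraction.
Σ 1/p = 11819186711467/7420738134810

π(38) = 12, so the primes ≤ 38 are [2, 3, 5, 7, 11, 13, 17, 19, 23, 29, 31, 37]. Summing 1/p over these primes: 11819186711467/7420738134810 ≈ 1.5927. Mertens estimate ln ln(38) + 0.2615 ≈ 1.5528.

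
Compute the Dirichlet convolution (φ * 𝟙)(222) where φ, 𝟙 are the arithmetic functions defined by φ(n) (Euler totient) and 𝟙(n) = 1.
(φ * 𝟙)(222) = 222

Divisors of 222: [1, 2, 3, 6, 37, 74, 111, 222]. For each d | 222:
  d = 1: φ(1) · 𝟙(222/1) = 1 · 1 = 1
  d = 2: φ(2) · 𝟙(222/2) = 1 · 1 = 1
  d = 3: φ(3) · 𝟙(222/3) = 2 · 1 = 2
  d = 6: φ(6) · 𝟙(222/6) = 2 · 1 = 2
  d = 37: φ(37) · 𝟙(222/37) = 36 · 1 = 36
  d = 74: φ(74) · 𝟙(222/74) = 36 · 1 = 36
  d = 111: φ(111) · 𝟙(222/111) = 72 · 1 = 72
  d = 222: φ(222) · 𝟙(222/222) = 72 · 1 = 72
Summing: (φ * 𝟙)(222) = 1 + 1 + 2 + 2 + 36 + 36 + 72 + 72 = 222.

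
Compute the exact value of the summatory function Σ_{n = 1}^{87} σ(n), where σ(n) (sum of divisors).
Σ_{n ≤ 87} σ(n) = 6229

Compute σ(n) for each 1 ≤ n ≤ 87: σ(1) = 1, σ(2) = 3, σ(3) = 4, σ(4) = 7, σ(5) = 6, σ(6) = 12, σ(7) = 8, σ(8) = 15, σ(9) = 13, σ(10) = 18, σ(11) = 12, σ(12) = 28, σ(13) = 14, σ(14) = 24, σ(15) = 24, σ(16) = 31, σ(17) = 18, σ(18) = 39, σ(19) = 20, σ(20) = 42, σ(21) = 32, σ(22) = 36, σ(23) = 24, σ(24) = 60, σ(25) = 31, σ(26) = 42, σ(27) = 40, σ(28) = 56, σ(29) = 30, σ(30) = 72, σ(31) = 32, σ(32) = 63, σ(33) = 48, σ(34) = 54, σ(35) = 48, σ(36) = 91, σ(37) = 38, σ(38) = 60, σ(39) = 56, σ(40) = 90, σ(41) = 42, σ(42) = 96, σ(43) = 44, σ(44) = 84, σ(45) = 78, σ(46) = 72, σ(47) = 48, σ(48) = 124, σ(49) = 57, σ(50) = 93, σ(51) = 72, σ(52) = 98, σ(53) = 54, σ(54) = 120, σ(55) = 72, σ(56) = 120, σ(57) = 80, σ(58) = 90, σ(59) = 60, σ(60) = 168, σ(61) = 62, σ(62) = 96, σ(63) = 104, σ(64) = 127, σ(65) = 84, σ(66) = 144, σ(67) = 68, σ(68) = 126, σ(69) = 96, σ(70) = 144, σ(71) = 72, σ(72) = 195, σ(73) = 74, σ(74) = 114, σ(75) = 124, σ(76) = 140, σ(77) = 96, σ(78) = 168, σ(79) = 80, σ(80) = 186, σ(81) = 121, σ(82) = 126, σ(83) = 84, σ(84) = 224, σ(85) = 108, σ(86) = 132, σ(87) = 120. Summing all 87 values: 6229. (Average order: Σ_{n ≤ x} σ(n) ~ (π²/12) x². For x = 87, (π²/12)·87² ≈ 6225.25.)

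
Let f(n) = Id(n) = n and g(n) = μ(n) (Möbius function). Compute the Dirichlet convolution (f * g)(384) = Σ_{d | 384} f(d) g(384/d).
(Id * μ)(384) = 128

Divisors of 384: [1, 2, 3, 4, 6, 8, 12, 16, 24, 32, 48, 64, 96, 128, 192, 384]. For each d | 384:
  d = 1: Id(1) · μ(384/1) = 1 · 0 = 0
  d = 2: Id(2) · μ(384/2) = 2 · 0 = 0
  d = 3: Id(3) · μ(384/3) = 3 · 0 = 0
  d = 4: Id(4) · μ(384/4) = 4 · 0 = 0
  d = 6: Id(6) · μ(384/6) = 6 · 0 = 0
  d = 8: Id(8) · μ(384/8) = 8 · 0 = 0
  d = 12: Id(12) · μ(384/12) = 12 · 0 = 0
  d = 16: Id(16) · μ(384/16) = 16 · 0 = 0
  d = 24: Id(24) · μ(384/24) = 24 · 0 = 0
  d = 32: Id(32) · μ(384/32) = 32 · 0 = 0
  d = 48: Id(48) · μ(384/48) = 48 · 0 = 0
  d = 64: Id(64) · μ(384/64) = 64 · 1 = 64
  d = 96: Id(96) · μ(384/96) = 96 · 0 = 0
  d = 128: Id(128) · μ(384/128) = 128 · -1 = -128
  d = 192: Id(192) · μ(384/192) = 192 · -1 = -192
  d = 384: Id(384) · μ(384/384) = 384 · 1 = 384
Summing: (Id * μ)(384) = 0 + 0 + 0 + 0 + 0 + 0 + 0 + 0 + 0 + 0 + 0 + 64 + 0 + -128 + -192 + 384 = 128.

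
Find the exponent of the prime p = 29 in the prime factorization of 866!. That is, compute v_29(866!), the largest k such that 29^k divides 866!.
v_29(866!) = 30

Legendre's formula: v_p(n!) = Σ_{k ≥ 1} ⌊n / p^k⌋. For p = 29, n = 866, the terms are:
  ⌊866/29^1⌋ = ⌊866/29⌋ = 29
  ⌊866/29^2⌋ = ⌊866/841⌋ = 1
(the next term ⌊866/29^3⌋ = 0, terminating the sum). Summing: v_29(866!) = 29 + 1 = 30.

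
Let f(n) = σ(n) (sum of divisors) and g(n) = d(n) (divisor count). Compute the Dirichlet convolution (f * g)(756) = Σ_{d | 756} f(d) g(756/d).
(σ * d)(756) = 13120

Divisors of 756: [1, 2, 3, 4, 6, 7, 9, 12, 14, 18, 21, 27, 28, 36, 42, 54, 63, 84, 108, 126, 189, 252, 378, 756]. For each d | 756:
  d = 1: σ(1) · d(756/1) = 1 · 24 = 24
  d = 2: σ(2) · d(756/2) = 3 · 16 = 48
  d = 3: σ(3) · d(756/3) = 4 · 18 = 72
  d = 4: σ(4) · d(756/4) = 7 · 8 = 56
  d = 6: σ(6) · d(756/6) = 12 · 12 = 144
  d = 7: σ(7) · d(756/7) = 8 · 12 = 96
  d = 9: σ(9) · d(756/9) = 13 · 12 = 156
  d = 12: σ(12) · d(756/12) = 28 · 6 = 168
  d = 14: σ(14) · d(756/14) = 24 · 8 = 192
  d = 18: σ(18) · d(756/18) = 39 · 8 = 312
  d = 21: σ(21) · d(756/21) = 32 · 9 = 288
  d = 27: σ(27) · d(756/27) = 40 · 6 = 240
  d = 28: σ(28) · d(756/28) = 56 · 4 = 224
  d = 36: σ(36) · d(756/36) = 91 · 4 = 364
  d = 42: σ(42) · d(756/42) = 96 · 6 = 576
  d = 54: σ(54) · d(756/54) = 120 · 4 = 480
  d = 63: σ(63) · d(756/63) = 104 · 6 = 624
  d = 84: σ(84) · d(756/84) = 224 · 3 = 672
  d = 108: σ(108) · d(756/108) = 280 · 2 = 560
  d = 126: σ(126) · d(756/126) = 312 · 4 = 1248
  d = 189: σ(189) · d(756/189) = 320 · 3 = 960
  d = 252: σ(252) · d(756/252) = 728 · 2 = 1456
  d = 378: σ(378) · d(756/378) = 960 · 2 = 1920
  d = 756: σ(756) · d(756/756) = 2240 · 1 = 2240
Summing: (σ * d)(756) = 24 + 48 + 72 + 56 + 144 + 96 + 156 + 168 + 192 + 312 + 288 + 240 + 224 + 364 + 576 + 480 + 624 + 672 + 560 + 1248 + 960 + 1456 + 1920 + 2240 = 13120.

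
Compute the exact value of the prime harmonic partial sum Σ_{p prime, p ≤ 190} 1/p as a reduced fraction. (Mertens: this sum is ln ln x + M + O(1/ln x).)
Σ 1/p = 10408867916382550633331528920459565913027063402071390584941986323453055203/5397346292805549782720214077673687806275517530364350655459511599582614290

π(190) = 42, so the primes ≤ 190 are [2, 3, 5, 7, 11, 13, 17, 19, 23, 29, 31, 37, 41, 43, 47, 53, 59, 61, 67, 71, 73, 79, 83, 89, 97, 101, 103, 107, 109, 113, 127, 131, 137, 139, 149, 151, 157, 163, 167, 173, 179, 181]. Summing 1/p over these primes: 10408867916382550633331528920459565913027063402071390584941986323453055203/5397346292805549782720214077673687806275517530364350655459511599582614290 ≈ 1.9285. Mertens estimate ln ln(190) + 0.2615 ≈ 1.9192.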